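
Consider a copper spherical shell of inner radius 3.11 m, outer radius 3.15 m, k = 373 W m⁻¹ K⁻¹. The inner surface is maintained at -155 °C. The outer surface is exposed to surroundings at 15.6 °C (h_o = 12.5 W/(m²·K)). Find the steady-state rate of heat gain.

Resistance network (inner→outer):
  R_copper = (1/3.11 − 1/3.15)/(4πk) = 0.004083/(4π·373) = 8.711×10^-7 K/W
  R_conv,out = 1/(4πr²h) = 1/(4π·3.15²·12.5) = 6.416×10^-4 K/W
ΣR = 8.711×10^-7 + 6.416×10^-4 = 6.425×10^-4 K/W
Q = ΔT/ΣR = (-155 °C − 15.6 °C)/6.425×10^-4 = -2.66×10^5 W
(Negative Q ⇒ heat flows inward; heat gain = 2.66×10^5 W.)

Q = 2.66×10^5 W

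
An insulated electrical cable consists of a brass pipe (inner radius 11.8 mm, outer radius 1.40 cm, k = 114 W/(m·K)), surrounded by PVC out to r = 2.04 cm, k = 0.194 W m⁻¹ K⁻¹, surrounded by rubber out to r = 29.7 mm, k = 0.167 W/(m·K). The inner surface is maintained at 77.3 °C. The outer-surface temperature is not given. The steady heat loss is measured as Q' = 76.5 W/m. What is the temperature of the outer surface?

Sum the resistances:
  R'_brass = ln(0.0140/0.0118)/(2πk) = 0.1710/(2π·114) = 2.387×10^-4 m·K/W
  R'_PVC = ln(0.0204/0.0140)/(2πk) = 0.3765/(2π·0.194) = 0.3089 m·K/W
  R'_rubber = ln(0.0297/0.0204)/(2πk) = 0.3756/(2π·0.167) = 0.3580 m·K/W
ΣR = 0.6671 m·K/W
ΔT = Q'·ΣR = 76.5 × 0.6671 = 51.03 K
Heat flows outward, so T_out = T_in − ΔT = 77.3 − 51.03 = 26.3 °C

T_out = 26.3 °C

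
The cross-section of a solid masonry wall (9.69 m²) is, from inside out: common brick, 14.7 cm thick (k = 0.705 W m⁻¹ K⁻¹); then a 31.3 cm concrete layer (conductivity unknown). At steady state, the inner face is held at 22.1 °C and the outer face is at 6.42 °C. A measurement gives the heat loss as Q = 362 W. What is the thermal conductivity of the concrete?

k = 1.48 W/m·K

ΣR = ΔT/Q = |22.1 − 6.42|/362 = 0.04331 K/W
Known resistances:
  R_common brick = L/(kA) = 0.147/(0.705·9.69) = 0.02152 K/W
R_concrete = ΣR − ΣR_known = 0.04331 − 0.02152 = 0.02179 K/W
L/(kA) = 0.02179 ⇒ k = 0.313/(0.02179·9.69) = 1.48 W/m·K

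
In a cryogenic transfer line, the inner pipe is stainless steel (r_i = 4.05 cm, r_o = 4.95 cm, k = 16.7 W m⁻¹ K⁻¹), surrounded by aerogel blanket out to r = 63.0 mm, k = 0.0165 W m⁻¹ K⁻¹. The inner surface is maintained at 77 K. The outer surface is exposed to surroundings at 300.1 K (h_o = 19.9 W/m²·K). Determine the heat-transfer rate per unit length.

Treat each layer as a resistance in series:
  R'_stainless steel = ln(0.0495/0.0405)/(2πk) = 0.2007/(2π·16.7) = 0.001912 m·K/W
  R'_aerogel blanket = ln(0.0630/0.0495)/(2πk) = 0.2412/(2π·0.0165) = 2.326 m·K/W
  R'_conv,out = 1/(2πr h) = 1/(2π·0.0630·19.9) = 0.1269 m·K/W
ΣR = 0.001912 + 2.326 + 0.1269 = 2.455 m·K/W
Q' = ΔT/ΣR = (77 K − 300.1 K)/2.455 = -90.9 W/m
(Negative Q' ⇒ heat flows inward; heat gain = 90.9 W/m.)

Q' = 90.9 W/m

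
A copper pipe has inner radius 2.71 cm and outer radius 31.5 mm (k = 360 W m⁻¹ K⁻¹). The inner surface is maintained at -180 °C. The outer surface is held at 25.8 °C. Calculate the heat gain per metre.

Q' = 2πk·ΔT/ln(r₂/r₁) = 2π × 360 × 205.8 / ln(0.0315/0.0271) = 3.09×10^6 W/m

Q' = 3090 kW/m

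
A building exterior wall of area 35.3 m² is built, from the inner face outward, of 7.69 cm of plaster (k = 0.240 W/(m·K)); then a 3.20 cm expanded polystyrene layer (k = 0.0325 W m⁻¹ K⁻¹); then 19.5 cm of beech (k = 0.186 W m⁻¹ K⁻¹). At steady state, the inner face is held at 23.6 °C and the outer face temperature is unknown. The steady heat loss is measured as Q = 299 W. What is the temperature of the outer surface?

T_out = 3.67 °C

Sum the resistances:
  R_plaster = L/(kA) = 0.0769/(0.240·35.3) = 0.009077 K/W
  R_expanded polystyrene = L/(kA) = 0.0320/(0.0325·35.3) = 0.02789 K/W
  R_beech = L/(kA) = 0.195/(0.186·35.3) = 0.02970 K/W
ΣR = 0.06667 K/W
ΔT = Q·ΣR = 299 × 0.06667 = 19.93 K
Heat flows outward, so T_out = T_in − ΔT = 23.6 − 19.93 = 3.67 °C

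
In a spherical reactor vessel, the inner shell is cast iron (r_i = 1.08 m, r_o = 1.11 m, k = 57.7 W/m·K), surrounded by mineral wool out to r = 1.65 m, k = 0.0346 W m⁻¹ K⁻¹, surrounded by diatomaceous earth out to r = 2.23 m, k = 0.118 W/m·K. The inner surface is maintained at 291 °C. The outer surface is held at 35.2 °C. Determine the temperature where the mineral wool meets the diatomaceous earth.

T = 69.9 °C

Treat each layer as a resistance in series:
  R_cast iron = (1/1.08 − 1/1.11)/(4πk) = 0.02503/(4π·57.7) = 3.451×10^-5 K/W
  R_mineral wool = (1/1.11 − 1/1.65)/(4πk) = 0.2948/(4π·0.0346) = 0.6781 K/W
  R_diatomaceous earth = (1/1.65 − 1/2.23)/(4πk) = 0.1576/(4π·0.118) = 0.1063 K/W
ΣR = 3.451×10^-5 + 0.6781 + 0.1063 = 0.7844 K/W
Q = ΔT/ΣR = (291 °C − 35.2 °C)/0.7844 = 326.1 W
From the inner boundary to the mineral wool/diatomaceous earth interface, ΣR_partial = 0.6781 K/W.
T_interface = T_in − Q·ΣR_partial = 291 °C − (326.1)(0.6781) = 69.9 °C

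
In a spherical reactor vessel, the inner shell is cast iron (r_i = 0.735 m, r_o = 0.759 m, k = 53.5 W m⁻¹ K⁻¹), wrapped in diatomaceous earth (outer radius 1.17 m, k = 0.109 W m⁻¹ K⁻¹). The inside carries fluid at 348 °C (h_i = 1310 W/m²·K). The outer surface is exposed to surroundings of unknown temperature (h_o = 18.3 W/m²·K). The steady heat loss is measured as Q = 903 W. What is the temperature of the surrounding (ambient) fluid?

T_out = 39.9 °C

Sum the resistances:
  R_conv,in = 1/(4πr²h) = 1/(4π·0.735²·1310) = 1.124×10^-4 K/W
  R_cast iron = (1/0.735 − 1/0.759)/(4πk) = 0.04302/(4π·53.5) = 6.399×10^-5 K/W
  R_diatomaceous earth = (1/0.759 − 1/1.17)/(4πk) = 0.4628/(4π·0.109) = 0.3379 K/W
  R_conv,out = 1/(4πr²h) = 1/(4π·1.17²·18.3) = 0.003177 K/W
ΣR = 0.3412 K/W
ΔT = Q·ΣR = 903 × 0.3412 = 308.1 K
Heat flows outward, so T_out = T_in − ΔT = 348 − 308.1 = 39.9 °C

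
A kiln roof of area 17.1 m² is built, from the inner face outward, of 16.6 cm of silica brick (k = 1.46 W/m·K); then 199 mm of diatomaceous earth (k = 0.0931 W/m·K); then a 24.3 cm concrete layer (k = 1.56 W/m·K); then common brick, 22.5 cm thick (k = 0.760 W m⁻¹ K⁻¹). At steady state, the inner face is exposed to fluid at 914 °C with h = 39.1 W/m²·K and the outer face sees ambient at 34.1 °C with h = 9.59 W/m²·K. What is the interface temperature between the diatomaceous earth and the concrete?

Treat each layer as a resistance in series:
  R_conv,in = 1/(hA) = 1/(39.1·17.1) = 0.001496 K/W
  R_silica brick = L/(kA) = 0.166/(1.46·17.1) = 0.006649 K/W
  R_diatomaceous earth = L/(kA) = 0.199/(0.0931·17.1) = 0.1250 K/W
  R_concrete = L/(kA) = 0.243/(1.56·17.1) = 0.009109 K/W
  R_common brick = L/(kA) = 0.225/(0.760·17.1) = 0.01731 K/W
  R_conv,out = 1/(hA) = 1/(9.59·17.1) = 0.006098 K/W
ΣR = 0.001496 + 0.006649 + 0.1250 + 0.009109 + 0.01731 + 0.006098 = 0.1657 K/W
Q = ΔT/ΣR = (914 °C − 34.1 °C)/0.1657 = 5310 W
From the inner boundary to the diatomaceous earth/concrete interface, ΣR_partial = 0.1331 K/W.
T_interface = T_in − Q·ΣR_partial = 914 °C − (5310)(0.1331) = 207 °C

T = 207 °C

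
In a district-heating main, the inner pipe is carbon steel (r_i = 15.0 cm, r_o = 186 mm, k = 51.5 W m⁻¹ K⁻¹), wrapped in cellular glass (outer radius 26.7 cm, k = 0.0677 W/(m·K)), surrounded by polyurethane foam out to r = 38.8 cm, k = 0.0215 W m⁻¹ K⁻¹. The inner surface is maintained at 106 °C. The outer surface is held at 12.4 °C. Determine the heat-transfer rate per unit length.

Resistance network (inner→outer):
  R'_carbon steel = ln(0.186/0.150)/(2πk) = 0.2151/(2π·51.5) = 6.648×10^-4 m·K/W
  R'_cellular glass = ln(0.267/0.186)/(2πk) = 0.3615/(2π·0.0677) = 0.8498 m·K/W
  R'_polyurethane foam = ln(0.388/0.267)/(2πk) = 0.3738/(2π·0.0215) = 2.767 m·K/W
ΣR = 6.648×10^-4 + 0.8498 + 2.767 = 3.617 m·K/W
Q' = ΔT/ΣR = (106 °C − 12.4 °C)/3.617 = 25.9 W/m

Q' = 25.9 W/m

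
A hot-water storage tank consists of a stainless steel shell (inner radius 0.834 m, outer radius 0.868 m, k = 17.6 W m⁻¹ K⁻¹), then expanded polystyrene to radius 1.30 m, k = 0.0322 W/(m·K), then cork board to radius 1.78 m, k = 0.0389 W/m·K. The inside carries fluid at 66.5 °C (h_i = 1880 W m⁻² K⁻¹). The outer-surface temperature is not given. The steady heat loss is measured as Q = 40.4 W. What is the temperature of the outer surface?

Sum the resistances:
  R_conv,in = 1/(4πr²h) = 1/(4π·0.834²·1880) = 6.086×10^-5 K/W
  R_stainless steel = (1/0.834 − 1/0.868)/(4πk) = 0.04697/(4π·17.6) = 2.124×10^-4 K/W
  R_expanded polystyrene = (1/0.868 − 1/1.30)/(4πk) = 0.3828/(4π·0.0322) = 0.9461 K/W
  R_cork board = (1/1.30 − 1/1.78)/(4πk) = 0.2074/(4π·0.0389) = 0.4243 K/W
ΣR = 1.371 K/W
ΔT = Q·ΣR = 40.4 × 1.371 = 55.39 K
Heat flows outward, so T_out = T_in − ΔT = 66.5 − 55.39 = 11.1 °C

T_out = 11.1 °C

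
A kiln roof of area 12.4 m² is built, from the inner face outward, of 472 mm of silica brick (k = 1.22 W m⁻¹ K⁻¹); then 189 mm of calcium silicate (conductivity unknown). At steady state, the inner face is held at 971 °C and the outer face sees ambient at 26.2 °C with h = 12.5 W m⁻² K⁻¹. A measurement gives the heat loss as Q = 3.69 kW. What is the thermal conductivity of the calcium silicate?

k = 0.0698 W/m·K

ΣR = ΔT/Q = |971 − 26.2|/3690 = 0.2560 K/W
Known resistances:
  R_silica brick = L/(kA) = 0.472/(1.22·12.4) = 0.03120 K/W
  R_conv,out = 1/(hA) = 1/(12.5·12.4) = 0.006452 K/W
R_calcium silicate = ΣR − ΣR_known = 0.2560 − 0.03765 = 0.2183 K/W
L/(kA) = 0.2183 ⇒ k = 0.189/(0.2183·12.4) = 0.0698 W/m·K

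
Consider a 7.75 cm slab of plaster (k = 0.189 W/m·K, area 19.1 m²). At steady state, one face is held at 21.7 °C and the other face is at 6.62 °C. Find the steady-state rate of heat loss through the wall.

Q = 702 W

Q = kA·ΔT/L = 0.189 × 19.1 × |21.7 °C − 6.62 °C| / 0.0775 = 702 W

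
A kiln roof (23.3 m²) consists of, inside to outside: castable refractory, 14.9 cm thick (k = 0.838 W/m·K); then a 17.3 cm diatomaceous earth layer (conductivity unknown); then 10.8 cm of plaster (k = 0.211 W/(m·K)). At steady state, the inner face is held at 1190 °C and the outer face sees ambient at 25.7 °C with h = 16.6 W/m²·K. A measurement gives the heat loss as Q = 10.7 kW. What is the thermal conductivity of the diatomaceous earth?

ΣR = ΔT/Q = |1190 − 25.7|/10700 = 0.1088 K/W
Known resistances:
  R_castable refractory = L/(kA) = 0.149/(0.838·23.3) = 0.007631 K/W
  R_plaster = L/(kA) = 0.108/(0.211·23.3) = 0.02197 K/W
  R_conv,out = 1/(hA) = 1/(16.6·23.3) = 0.002585 K/W
R_diatomaceous earth = ΣR − ΣR_known = 0.1088 − 0.03219 = 0.07661 K/W
L/(kA) = 0.07661 ⇒ k = 0.173/(0.07661·23.3) = 0.0969 W/m·K

k = 0.0969 W/m·K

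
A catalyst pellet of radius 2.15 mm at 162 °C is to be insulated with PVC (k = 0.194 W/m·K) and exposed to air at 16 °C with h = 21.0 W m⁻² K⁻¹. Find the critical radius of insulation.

For a sphere, r_cr = 2k_ins/h = 2·0.194/21.0 = 0.0185 m = 1.85 cm

r_cr = 1.85 cm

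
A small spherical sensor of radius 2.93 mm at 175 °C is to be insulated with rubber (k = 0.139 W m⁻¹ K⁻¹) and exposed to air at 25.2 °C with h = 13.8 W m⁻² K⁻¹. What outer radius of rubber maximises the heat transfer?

r_cr = 2.01 cm

For a sphere, r_cr = 2k_ins/h = 2·0.139/13.8 = 0.0201 m = 2.01 cm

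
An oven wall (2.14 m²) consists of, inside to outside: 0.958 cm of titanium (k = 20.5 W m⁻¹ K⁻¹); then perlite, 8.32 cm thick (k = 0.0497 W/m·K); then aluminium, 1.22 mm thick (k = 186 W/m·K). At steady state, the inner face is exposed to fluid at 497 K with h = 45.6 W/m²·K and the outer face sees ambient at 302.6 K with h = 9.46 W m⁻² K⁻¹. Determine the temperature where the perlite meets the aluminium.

T = 314.0 K

Treat each layer as a resistance in series:
  R_conv,in = 1/(hA) = 1/(45.6·2.14) = 0.01025 K/W
  R_titanium = L/(kA) = 0.00958/(20.5·2.14) = 2.184×10^-4 K/W
  R_perlite = L/(kA) = 0.0832/(0.0497·2.14) = 0.7823 K/W
  R_aluminium = L/(kA) = 0.00122/(186·2.14) = 3.065×10^-6 K/W
  R_conv,out = 1/(hA) = 1/(9.46·2.14) = 0.04940 K/W
ΣR = 0.01025 + 2.184×10^-4 + 0.7823 + 3.065×10^-6 + 0.04940 = 0.8422 K/W
Q = ΔT/ΣR = (497 K − 302.6 K)/0.8422 = 230.8 W
From the inner boundary to the perlite/aluminium interface, ΣR_partial = 0.7928 K/W.
T_interface = T_in − Q·ΣR_partial = 497 K − (230.8)(0.7928) = 314.0 K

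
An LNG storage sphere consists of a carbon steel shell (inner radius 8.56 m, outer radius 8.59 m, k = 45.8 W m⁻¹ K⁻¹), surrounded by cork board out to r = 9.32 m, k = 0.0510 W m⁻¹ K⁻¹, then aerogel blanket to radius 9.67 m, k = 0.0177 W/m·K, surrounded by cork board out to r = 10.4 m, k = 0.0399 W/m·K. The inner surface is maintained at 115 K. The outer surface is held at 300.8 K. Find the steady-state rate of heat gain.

Q = 4020 W

Treat each layer as a resistance in series:
  R_carbon steel = (1/8.56 − 1/8.59)/(4πk) = 4.080×10^-4/(4π·45.8) = 7.089×10^-7 K/W
  R_cork board = (1/8.59 − 1/9.32)/(4πk) = 0.009118/(4π·0.0510) = 0.01423 K/W
  R_aerogel blanket = (1/9.32 − 1/9.67)/(4πk) = 0.003884/(4π·0.0177) = 0.01746 K/W
  R_cork board = (1/9.67 − 1/10.4)/(4πk) = 0.007259/(4π·0.0399) = 0.01448 K/W
ΣR = 7.089×10^-7 + 0.01423 + 0.01746 + 0.01448 = 0.04617 K/W
Q = ΔT/ΣR = (115 K − 300.8 K)/0.04617 = -4020 W
(Negative Q ⇒ heat flows inward; heat gain = 4020 W.)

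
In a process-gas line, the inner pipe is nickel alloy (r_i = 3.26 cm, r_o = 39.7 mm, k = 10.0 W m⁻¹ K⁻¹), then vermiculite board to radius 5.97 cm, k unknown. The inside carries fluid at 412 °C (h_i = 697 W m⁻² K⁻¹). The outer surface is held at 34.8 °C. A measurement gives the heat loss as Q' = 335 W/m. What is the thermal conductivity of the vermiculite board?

ΣR = ΔT/Q' = |412 − 34.8|/335 = 1.126 m·K/W
Known resistances:
  R'_conv,in = 1/(2πr h) = 1/(2π·0.0326·697) = 0.007004 m·K/W
  R'_nickel alloy = ln(0.0397/0.0326)/(2πk) = 0.1970/(2π·10.0) = 0.003136 m·K/W
R_vermiculite board = ΣR − ΣR_known = 1.126 − 0.01014 = 1.116 m·K/W
ln(r₂/r₁)/(2πk) = 1.116 ⇒ k = 0.4080/(2π·1.116) = 0.0582 W/m·K

k = 0.0582 W/m·K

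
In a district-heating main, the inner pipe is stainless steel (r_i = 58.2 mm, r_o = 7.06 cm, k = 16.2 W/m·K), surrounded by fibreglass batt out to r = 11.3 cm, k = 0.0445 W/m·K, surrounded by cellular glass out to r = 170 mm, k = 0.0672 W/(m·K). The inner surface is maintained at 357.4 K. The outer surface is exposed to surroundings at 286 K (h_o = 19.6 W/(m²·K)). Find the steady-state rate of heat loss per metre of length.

Resistance network (inner→outer):
  R'_stainless steel = ln(0.0706/0.0582)/(2πk) = 0.1931/(2π·16.2) = 0.001898 m·K/W
  R'_fibreglass batt = ln(0.113/0.0706)/(2πk) = 0.4704/(2π·0.0445) = 1.682 m·K/W
  R'_cellular glass = ln(0.170/0.113)/(2πk) = 0.4084/(2π·0.0672) = 0.9673 m·K/W
  R'_conv,out = 1/(2πr h) = 1/(2π·0.170·19.6) = 0.04777 m·K/W
ΣR = 0.001898 + 1.682 + 0.9673 + 0.04777 = 2.699 m·K/W
Q' = ΔT/ΣR = (357.4 K − 286 K)/2.699 = 26.5 W/m

Q' = 26.5 W/m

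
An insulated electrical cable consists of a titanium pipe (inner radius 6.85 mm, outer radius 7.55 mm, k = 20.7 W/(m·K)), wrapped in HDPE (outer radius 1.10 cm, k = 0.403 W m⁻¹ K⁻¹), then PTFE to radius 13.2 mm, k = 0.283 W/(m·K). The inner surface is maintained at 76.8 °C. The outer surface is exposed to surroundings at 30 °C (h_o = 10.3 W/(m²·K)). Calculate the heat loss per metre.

Treat each layer as a resistance in series:
  R'_titanium = ln(0.00755/0.00685)/(2πk) = 0.09730/(2π·20.7) = 7.481×10^-4 m·K/W
  R'_HDPE = ln(0.0110/0.00755)/(2πk) = 0.3763/(2π·0.403) = 0.1486 m·K/W
  R'_PTFE = ln(0.0132/0.0110)/(2πk) = 0.1823/(2π·0.283) = 0.1025 m·K/W
  R'_conv,out = 1/(2πr h) = 1/(2π·0.0132·10.3) = 1.171 m·K/W
ΣR = 7.481×10^-4 + 0.1486 + 0.1025 + 1.171 = 1.423 m·K/W
Q' = ΔT/ΣR = (76.8 °C − 30 °C)/1.423 = 32.9 W/m

Q' = 32.9 W/m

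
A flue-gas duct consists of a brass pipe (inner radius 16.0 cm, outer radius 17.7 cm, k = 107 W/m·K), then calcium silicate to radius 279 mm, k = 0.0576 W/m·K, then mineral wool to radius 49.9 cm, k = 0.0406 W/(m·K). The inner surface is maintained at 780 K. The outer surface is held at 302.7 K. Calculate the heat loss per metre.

Q' = 135 W/m

Series thermal resistances, inner to outer:
  R'_brass = ln(0.177/0.160)/(2πk) = 0.1010/(2π·107) = 1.502×10^-4 m·K/W
  R'_calcium silicate = ln(0.279/0.177)/(2πk) = 0.4551/(2π·0.0576) = 1.257 m·K/W
  R'_mineral wool = ln(0.499/0.279)/(2πk) = 0.5814/(2π·0.0406) = 2.279 m·K/W
ΣR = 1.502×10^-4 + 1.257 + 2.279 = 3.536 m·K/W
Q' = ΔT/ΣR = (780 K − 302.7 K)/3.536 = 135 W/m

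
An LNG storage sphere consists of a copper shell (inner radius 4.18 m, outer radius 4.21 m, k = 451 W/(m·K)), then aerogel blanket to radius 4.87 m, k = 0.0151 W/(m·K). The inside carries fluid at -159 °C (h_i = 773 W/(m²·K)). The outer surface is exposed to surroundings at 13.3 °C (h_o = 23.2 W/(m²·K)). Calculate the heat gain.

Series thermal resistances, inner to outer:
  R_conv,in = 1/(4πr²h) = 1/(4π·4.18²·773) = 5.892×10^-6 K/W
  R_copper = (1/4.18 − 1/4.21)/(4πk) = 0.001705/(4π·451) = 3.008×10^-7 K/W
  R_aerogel blanket = (1/4.21 − 1/4.87)/(4πk) = 0.03219/(4π·0.0151) = 0.1696 K/W
  R_conv,out = 1/(4πr²h) = 1/(4π·4.87²·23.2) = 1.446×10^-4 K/W
ΣR = 5.892×10^-6 + 3.008×10^-7 + 0.1696 + 1.446×10^-4 = 0.1698 K/W
Q = ΔT/ΣR = (-159 °C − 13.3 °C)/0.1698 = -1010 W
(Negative Q ⇒ heat flows inward; heat gain = 1010 W.)

Q = 1010 W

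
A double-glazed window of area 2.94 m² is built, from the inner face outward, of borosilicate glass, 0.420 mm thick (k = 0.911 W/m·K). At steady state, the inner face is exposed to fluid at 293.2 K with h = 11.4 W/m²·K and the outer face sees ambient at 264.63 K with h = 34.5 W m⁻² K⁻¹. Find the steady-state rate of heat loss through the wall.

Q = 717 W

Treat each layer as a resistance in series:
  R_conv,in = 1/(hA) = 1/(11.4·2.94) = 0.02984 K/W
  R_borosilicate glass = L/(kA) = 4.20×10^-4/(0.911·2.94) = 1.568×10^-4 K/W
  R_conv,out = 1/(hA) = 1/(34.5·2.94) = 0.009859 K/W
ΣR = 0.02984 + 1.568×10^-4 + 0.009859 = 0.03986 K/W
Q = ΔT/ΣR = (293.2 K − 264.63 K)/0.03986 = 717 W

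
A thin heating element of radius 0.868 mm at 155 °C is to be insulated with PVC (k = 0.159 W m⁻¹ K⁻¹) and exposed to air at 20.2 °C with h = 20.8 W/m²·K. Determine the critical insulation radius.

For a cylinder, r_cr = k_ins/h = 0.159/20.8 = 0.00764 m = 0.764 cm

r_cr = 0.764 cm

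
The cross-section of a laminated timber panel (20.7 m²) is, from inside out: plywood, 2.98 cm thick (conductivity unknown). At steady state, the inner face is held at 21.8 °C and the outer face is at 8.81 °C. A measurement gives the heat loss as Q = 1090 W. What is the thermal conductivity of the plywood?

ΣR = ΔT/Q = |21.8 − 8.81|/1090 = 0.01192 K/W
L/(kA) = 0.01192 ⇒ k = 0.0298/(0.01192·20.7) = 0.121 W/m·K

k = 0.121 W/m·K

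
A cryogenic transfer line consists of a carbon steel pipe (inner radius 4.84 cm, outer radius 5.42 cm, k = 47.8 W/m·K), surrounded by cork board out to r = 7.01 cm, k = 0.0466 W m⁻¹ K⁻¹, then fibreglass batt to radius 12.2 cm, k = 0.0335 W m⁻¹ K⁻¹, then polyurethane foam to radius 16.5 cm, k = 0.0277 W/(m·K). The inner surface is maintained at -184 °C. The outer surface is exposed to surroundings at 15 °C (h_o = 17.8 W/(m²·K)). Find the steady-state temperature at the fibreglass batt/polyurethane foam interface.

Series thermal resistances, inner to outer:
  R'_carbon steel = ln(0.0542/0.0484)/(2πk) = 0.1132/(2π·47.8) = 3.768×10^-4 m·K/W
  R'_cork board = ln(0.0701/0.0542)/(2πk) = 0.2572/(2π·0.0466) = 0.8786 m·K/W
  R'_fibreglass batt = ln(0.122/0.0701)/(2πk) = 0.5541/(2π·0.0335) = 2.632 m·K/W
  R'_polyurethane foam = ln(0.165/0.122)/(2πk) = 0.3019/(2π·0.0277) = 1.735 m·K/W
  R'_conv,out = 1/(2πr h) = 1/(2π·0.165·17.8) = 0.05419 m·K/W
ΣR = 3.768×10^-4 + 0.8786 + 2.632 + 1.735 + 0.05419 = 5.300 m·K/W
Q' = ΔT/ΣR = (-184 °C − 15 °C)/5.300 = -37.55 W/m
From the inner boundary to the fibreglass batt/polyurethane foam interface, ΣR_partial = 3.511 m·K/W.
T_interface = T_in − Q'·ΣR_partial = -184 °C − (-37.55)(3.511) = -52.2 °C

T = -52.2 °C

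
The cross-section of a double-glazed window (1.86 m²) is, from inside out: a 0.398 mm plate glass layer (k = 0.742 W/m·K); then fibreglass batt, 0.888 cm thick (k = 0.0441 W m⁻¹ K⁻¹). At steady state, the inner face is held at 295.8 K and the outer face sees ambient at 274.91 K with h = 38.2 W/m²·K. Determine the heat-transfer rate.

Series thermal resistances, inner to outer:
  R_plate glass = L/(kA) = 3.98×10^-4/(0.742·1.86) = 2.884×10^-4 K/W
  R_fibreglass batt = L/(kA) = 0.00888/(0.0441·1.86) = 0.1083 K/W
  R_conv,out = 1/(hA) = 1/(38.2·1.86) = 0.01407 K/W
ΣR = 2.884×10^-4 + 0.1083 + 0.01407 = 0.1227 K/W
Q = ΔT/ΣR = (295.8 K − 274.91 K)/0.1227 = 170 W

Q = 170 W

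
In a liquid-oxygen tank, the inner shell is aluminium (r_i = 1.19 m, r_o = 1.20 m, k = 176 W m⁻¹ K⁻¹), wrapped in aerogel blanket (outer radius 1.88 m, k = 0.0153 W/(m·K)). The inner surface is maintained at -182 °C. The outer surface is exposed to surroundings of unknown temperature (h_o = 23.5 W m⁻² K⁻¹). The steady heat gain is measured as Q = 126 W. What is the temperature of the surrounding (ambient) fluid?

T_out = 15.7 °C

Series resistances:
  R_aluminium = (1/1.19 − 1/1.20)/(4πk) = 0.007003/(4π·176) = 3.166×10^-6 K/W
  R_aerogel blanket = (1/1.20 − 1/1.88)/(4πk) = 0.3014/(4π·0.0153) = 1.568 K/W
  R_conv,out = 1/(4πr²h) = 1/(4π·1.88²·23.5) = 9.581×10^-4 K/W
ΣR = 1.569 K/W
ΔT = Q·ΣR = 126 × 1.569 = 197.7 K
Heat flows inward, so T_out = T_in + ΔT = -182 + 197.7 = 15.7 °C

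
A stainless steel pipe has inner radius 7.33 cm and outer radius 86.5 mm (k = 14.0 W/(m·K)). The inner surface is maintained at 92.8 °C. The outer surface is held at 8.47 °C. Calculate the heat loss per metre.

Q' = 2πk·ΔT/ln(r₂/r₁) = 2π × 14.0 × 84.33 / ln(0.0865/0.0733) = 44800 W/m

Q' = 44.8 kW/m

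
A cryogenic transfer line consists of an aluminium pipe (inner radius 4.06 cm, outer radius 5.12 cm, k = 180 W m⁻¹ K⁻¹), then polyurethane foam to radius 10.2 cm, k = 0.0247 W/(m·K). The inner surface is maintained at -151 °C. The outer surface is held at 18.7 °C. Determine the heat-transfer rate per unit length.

Series thermal resistances, inner to outer:
  R'_aluminium = ln(0.0512/0.0406)/(2πk) = 0.2320/(2π·180) = 2.051×10^-4 m·K/W
  R'_polyurethane foam = ln(0.102/0.0512)/(2πk) = 0.6892/(2π·0.0247) = 4.441 m·K/W
ΣR = 2.051×10^-4 + 4.441 = 4.441 m·K/W
Q' = ΔT/ΣR = (-151 °C − 18.7 °C)/4.441 = -38.2 W/m
(Negative Q' ⇒ heat flows inward; heat gain = 38.2 W/m.)

Q' = 38.2 W/m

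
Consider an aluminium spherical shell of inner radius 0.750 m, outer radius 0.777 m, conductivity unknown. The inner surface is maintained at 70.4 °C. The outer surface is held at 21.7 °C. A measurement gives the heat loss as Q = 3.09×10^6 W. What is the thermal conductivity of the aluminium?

ΣR = ΔT/Q = |70.4 − 21.7|/3.09×10^6 = 1.576×10^-5 K/W
(1/r₁−1/r₂)/(4πk) = 1.576×10^-5 ⇒ k = 0.04633/(4π·1.576×10^-5) = 234 W/m·K

k = 234 W/m·K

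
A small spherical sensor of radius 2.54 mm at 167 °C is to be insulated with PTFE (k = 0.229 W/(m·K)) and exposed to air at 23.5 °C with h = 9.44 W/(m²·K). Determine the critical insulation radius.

r_cr = 4.85 cm

For a sphere, r_cr = 2k_ins/h = 2·0.229/9.44 = 0.0485 m = 4.85 cm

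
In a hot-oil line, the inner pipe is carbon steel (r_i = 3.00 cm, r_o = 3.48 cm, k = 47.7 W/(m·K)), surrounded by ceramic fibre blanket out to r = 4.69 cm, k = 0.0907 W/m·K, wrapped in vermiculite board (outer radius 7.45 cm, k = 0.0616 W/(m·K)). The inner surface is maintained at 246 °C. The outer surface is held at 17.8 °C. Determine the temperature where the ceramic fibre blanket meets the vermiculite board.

Treat each layer as a resistance in series:
  R'_carbon steel = ln(0.0348/0.0300)/(2πk) = 0.1484/(2π·47.7) = 4.952×10^-4 m·K/W
  R'_ceramic fibre blanket = ln(0.0469/0.0348)/(2πk) = 0.2984/(2π·0.0907) = 0.5236 m·K/W
  R'_vermiculite board = ln(0.0745/0.0469)/(2πk) = 0.4628/(2π·0.0616) = 1.196 m·K/W
ΣR = 4.952×10^-4 + 0.5236 + 1.196 = 1.720 m·K/W
Q' = ΔT/ΣR = (246 °C − 17.8 °C)/1.720 = 132.7 W/m
From the inner boundary to the ceramic fibre blanket/vermiculite board interface, ΣR_partial = 0.5241 m·K/W.
T_interface = T_in − Q'·ΣR_partial = 246 °C − (132.7)(0.5241) = 176 °C

T = 176 °C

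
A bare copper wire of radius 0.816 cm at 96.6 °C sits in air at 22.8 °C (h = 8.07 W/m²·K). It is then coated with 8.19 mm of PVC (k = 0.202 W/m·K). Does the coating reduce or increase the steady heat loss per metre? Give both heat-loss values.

increases: 30.5 → 42.1 W/m

Critical radius for a cylinder: r_cr = k/h = 0.0250 m = 2.50 cm.
Outer radius after coating: r₂ = 0.00816 + 0.00819 = 0.01635 m.
Since r₁ < r_cr and r₂ ≤ r_cr, the coating moves toward the maximum at r_cr — heat loss rises.
Bare: R = 1/(2πr₁h) = 2.417 m·K/W; Q = 73.8/2.417 = 30.5 W/m.
Coated: R = R_cond + R_conv = 1.754 m·K/W; Q = 73.8/1.754 = 42.1 W/m.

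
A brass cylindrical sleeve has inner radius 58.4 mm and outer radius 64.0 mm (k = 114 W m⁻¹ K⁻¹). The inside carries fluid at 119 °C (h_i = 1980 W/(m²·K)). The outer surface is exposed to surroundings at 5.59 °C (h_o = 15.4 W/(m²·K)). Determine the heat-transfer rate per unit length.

Q' = 696 W/m

Treat each layer as a resistance in series:
  R'_conv,in = 1/(2πr h) = 1/(2π·0.0584·1980) = 0.001376 m·K/W
  R'_brass = ln(0.0640/0.0584)/(2πk) = 0.09157/(2π·114) = 1.278×10^-4 m·K/W
  R'_conv,out = 1/(2πr h) = 1/(2π·0.0640·15.4) = 0.1615 m·K/W
ΣR = 0.001376 + 1.278×10^-4 + 0.1615 = 0.1630 m·K/W
Q' = ΔT/ΣR = (119 °C − 5.59 °C)/0.1630 = 696 W/m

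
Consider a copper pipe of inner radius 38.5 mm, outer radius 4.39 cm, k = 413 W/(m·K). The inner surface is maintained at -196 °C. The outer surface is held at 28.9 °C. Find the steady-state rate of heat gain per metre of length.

Q' = 2πk·ΔT/ln(r₂/r₁) = 2π × 413 × 224.9 / ln(0.0439/0.0385) = 4.45×10^6 W/m

Q' = 4450 kW/m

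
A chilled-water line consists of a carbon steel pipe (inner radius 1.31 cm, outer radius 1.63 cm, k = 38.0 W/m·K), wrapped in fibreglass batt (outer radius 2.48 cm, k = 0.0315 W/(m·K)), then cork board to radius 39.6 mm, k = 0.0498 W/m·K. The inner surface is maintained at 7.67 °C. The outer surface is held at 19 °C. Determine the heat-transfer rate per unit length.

Q' = 3.13 W/m

Treat each layer as a resistance in series:
  R'_carbon steel = ln(0.0163/0.0131)/(2πk) = 0.2186/(2π·38.0) = 9.154×10^-4 m·K/W
  R'_fibreglass batt = ln(0.0248/0.0163)/(2πk) = 0.4197/(2π·0.0315) = 2.120 m·K/W
  R'_cork board = ln(0.0396/0.0248)/(2πk) = 0.4680/(2π·0.0498) = 1.496 m·K/W
ΣR = 9.154×10^-4 + 2.120 + 1.496 = 3.617 m·K/W
Q' = ΔT/ΣR = (7.67 °C − 19 °C)/3.617 = -3.13 W/m
(Negative Q' ⇒ heat flows inward; heat gain = 3.13 W/m.)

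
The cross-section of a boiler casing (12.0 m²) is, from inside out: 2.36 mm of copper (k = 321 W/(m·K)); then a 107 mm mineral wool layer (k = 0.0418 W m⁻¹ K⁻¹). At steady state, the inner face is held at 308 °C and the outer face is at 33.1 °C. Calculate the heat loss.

Treat each layer as a resistance in series:
  R_copper = L/(kA) = 0.00236/(321·12.0) = 6.127×10^-7 K/W
  R_mineral wool = L/(kA) = 0.107/(0.0418·12.0) = 0.2133 K/W
ΣR = 6.127×10^-7 + 0.2133 = 0.2133 K/W
Q = ΔT/ΣR = (308 °C − 33.1 °C)/0.2133 = 1290 W

Q = 1290 W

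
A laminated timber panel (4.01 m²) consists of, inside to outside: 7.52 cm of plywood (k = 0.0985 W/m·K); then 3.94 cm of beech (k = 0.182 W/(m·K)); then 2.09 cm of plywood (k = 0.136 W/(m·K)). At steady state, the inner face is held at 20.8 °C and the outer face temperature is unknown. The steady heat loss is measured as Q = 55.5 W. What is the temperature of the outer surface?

T_out = 5.11 °C

Sum the resistances:
  R_plywood = L/(kA) = 0.0752/(0.0985·4.01) = 0.1904 K/W
  R_beech = L/(kA) = 0.0394/(0.182·4.01) = 0.05399 K/W
  R_plywood = L/(kA) = 0.0209/(0.136·4.01) = 0.03832 K/W
ΣR = 0.2827 K/W
ΔT = Q·ΣR = 55.5 × 0.2827 = 15.69 K
Heat flows outward, so T_out = T_in − ΔT = 20.8 − 15.69 = 5.11 °C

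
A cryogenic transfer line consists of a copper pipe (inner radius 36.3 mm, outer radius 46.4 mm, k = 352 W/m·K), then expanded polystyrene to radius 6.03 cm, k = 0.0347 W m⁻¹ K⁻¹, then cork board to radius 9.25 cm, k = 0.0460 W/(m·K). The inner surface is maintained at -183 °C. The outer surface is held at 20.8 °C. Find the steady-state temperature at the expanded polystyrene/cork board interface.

T = -91.7 °C

Resistance network (inner→outer):
  R'_copper = ln(0.0464/0.0363)/(2πk) = 0.2455/(2π·352) = 1.110×10^-4 m·K/W
  R'_expanded polystyrene = ln(0.0603/0.0464)/(2πk) = 0.2620/(2π·0.0347) = 1.202 m·K/W
  R'_cork board = ln(0.0925/0.0603)/(2πk) = 0.4279/(2π·0.0460) = 1.480 m·K/W
ΣR = 1.110×10^-4 + 1.202 + 1.480 = 2.682 m·K/W
Q' = ΔT/ΣR = (-183 °C − 20.8 °C)/2.682 = -75.99 W/m
From the inner boundary to the expanded polystyrene/cork board interface, ΣR_partial = 1.202 m·K/W.
T_interface = T_in − Q'·ΣR_partial = -183 °C − (-75.99)(1.202) = -91.7 °C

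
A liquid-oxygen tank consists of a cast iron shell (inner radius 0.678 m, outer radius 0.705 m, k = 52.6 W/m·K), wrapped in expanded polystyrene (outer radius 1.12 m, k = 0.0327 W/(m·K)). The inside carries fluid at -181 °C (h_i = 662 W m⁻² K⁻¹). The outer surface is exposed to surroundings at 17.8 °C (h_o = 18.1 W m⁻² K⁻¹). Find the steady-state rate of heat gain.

Series thermal resistances, inner to outer:
  R_conv,in = 1/(4πr²h) = 1/(4π·0.678²·662) = 2.615×10^-4 K/W
  R_cast iron = (1/0.678 − 1/0.705)/(4πk) = 0.05649/(4π·52.6) = 8.546×10^-5 K/W
  R_expanded polystyrene = (1/0.705 − 1/1.12)/(4πk) = 0.5256/(4π·0.0327) = 1.279 K/W
  R_conv,out = 1/(4πr²h) = 1/(4π·1.12²·18.1) = 0.003505 K/W
ΣR = 2.615×10^-4 + 8.546×10^-5 + 1.279 + 0.003505 = 1.283 K/W
Q = ΔT/ΣR = (-181 °C − 17.8 °C)/1.283 = -155 W
(Negative Q ⇒ heat flows inward; heat gain = 155 W.)

Q = 155 W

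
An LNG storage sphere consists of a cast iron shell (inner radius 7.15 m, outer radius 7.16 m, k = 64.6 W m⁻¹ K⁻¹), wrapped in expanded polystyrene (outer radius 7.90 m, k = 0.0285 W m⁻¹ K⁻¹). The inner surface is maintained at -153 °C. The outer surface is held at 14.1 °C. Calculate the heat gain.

Resistance network (inner→outer):
  R_cast iron = (1/7.15 − 1/7.16)/(4πk) = 1.953×10^-4/(4π·64.6) = 2.406×10^-7 K/W
  R_expanded polystyrene = (1/7.16 − 1/7.90)/(4πk) = 0.01308/(4π·0.0285) = 0.03653 K/W
ΣR = 2.406×10^-7 + 0.03653 = 0.03653 K/W
Q = ΔT/ΣR = (-153 °C − 14.1 °C)/0.03653 = -4570 W
(Negative Q ⇒ heat flows inward; heat gain = 4570 W.)

Q = 4.57 kW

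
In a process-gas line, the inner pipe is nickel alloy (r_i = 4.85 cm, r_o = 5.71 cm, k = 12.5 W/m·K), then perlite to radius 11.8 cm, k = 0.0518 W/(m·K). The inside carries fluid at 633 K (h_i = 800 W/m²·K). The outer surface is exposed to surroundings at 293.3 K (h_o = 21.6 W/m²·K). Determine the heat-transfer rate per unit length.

Treat each layer as a resistance in series:
  R'_conv,in = 1/(2πr h) = 1/(2π·0.0485·800) = 0.004102 m·K/W
  R'_nickel alloy = ln(0.0571/0.0485)/(2πk) = 0.1632/(2π·12.5) = 0.002078 m·K/W
  R'_perlite = ln(0.118/0.0571)/(2πk) = 0.7259/(2π·0.0518) = 2.230 m·K/W
  R'_conv,out = 1/(2πr h) = 1/(2π·0.118·21.6) = 0.06244 m·K/W
ΣR = 0.004102 + 0.002078 + 2.230 + 0.06244 = 2.299 m·K/W
Q' = ΔT/ΣR = (633 K − 293.3 K)/2.299 = 148 W/m

Q' = 148 W/m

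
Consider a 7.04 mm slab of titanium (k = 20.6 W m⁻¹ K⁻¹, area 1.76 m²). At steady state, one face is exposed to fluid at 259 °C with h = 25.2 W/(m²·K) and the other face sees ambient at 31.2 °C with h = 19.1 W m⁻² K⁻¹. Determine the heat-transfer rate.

Q = 4.34 kW

Treat each layer as a resistance in series:
  R_conv,in = 1/(hA) = 1/(25.2·1.76) = 0.02255 K/W
  R_titanium = L/(kA) = 0.00704/(20.6·1.76) = 1.942×10^-4 K/W
  R_conv,out = 1/(hA) = 1/(19.1·1.76) = 0.02975 K/W
ΣR = 0.02255 + 1.942×10^-4 + 0.02975 = 0.05249 K/W
Q = ΔT/ΣR = (259 °C − 31.2 °C)/0.05249 = 4340 W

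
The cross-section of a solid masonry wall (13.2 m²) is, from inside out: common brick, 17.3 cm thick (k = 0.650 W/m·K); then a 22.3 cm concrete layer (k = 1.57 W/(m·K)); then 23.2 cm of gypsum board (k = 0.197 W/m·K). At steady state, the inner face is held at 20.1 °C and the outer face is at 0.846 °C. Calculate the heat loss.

Resistance network (inner→outer):
  R_common brick = L/(kA) = 0.173/(0.650·13.2) = 0.02016 K/W
  R_concrete = L/(kA) = 0.223/(1.57·13.2) = 0.01076 K/W
  R_gypsum board = L/(kA) = 0.232/(0.197·13.2) = 0.08922 K/W
ΣR = 0.02016 + 0.01076 + 0.08922 = 0.1201 K/W
Q = ΔT/ΣR = (20.1 °C − 0.846 °C)/0.1201 = 160 W

Q = 160 W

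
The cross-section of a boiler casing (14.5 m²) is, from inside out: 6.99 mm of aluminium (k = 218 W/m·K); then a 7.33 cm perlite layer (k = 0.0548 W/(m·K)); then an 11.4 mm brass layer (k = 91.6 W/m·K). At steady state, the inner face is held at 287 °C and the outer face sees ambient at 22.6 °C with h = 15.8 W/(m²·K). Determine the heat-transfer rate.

Q = 2740 W

Treat each layer as a resistance in series:
  R_aluminium = L/(kA) = 0.00699/(218·14.5) = 2.211×10^-6 K/W
  R_perlite = L/(kA) = 0.0733/(0.0548·14.5) = 0.09225 K/W
  R_brass = L/(kA) = 0.0114/(91.6·14.5) = 8.583×10^-6 K/W
  R_conv,out = 1/(hA) = 1/(15.8·14.5) = 0.004365 K/W
ΣR = 2.211×10^-6 + 0.09225 + 8.583×10^-6 + 0.004365 = 0.09663 K/W
Q = ΔT/ΣR = (287 °C − 22.6 °C)/0.09663 = 2740 W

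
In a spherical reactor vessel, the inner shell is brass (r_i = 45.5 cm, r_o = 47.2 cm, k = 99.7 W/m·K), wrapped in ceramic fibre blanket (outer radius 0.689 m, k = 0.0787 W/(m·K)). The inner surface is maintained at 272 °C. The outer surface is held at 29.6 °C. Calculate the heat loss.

Series thermal resistances, inner to outer:
  R_brass = (1/0.455 − 1/0.472)/(4πk) = 0.07916/(4π·99.7) = 6.318×10^-5 K/W
  R_ceramic fibre blanket = (1/0.472 − 1/0.689)/(4πk) = 0.6673/(4π·0.0787) = 0.6747 K/W
ΣR = 6.318×10^-5 + 0.6747 = 0.6748 K/W
Q = ΔT/ΣR = (272 °C − 29.6 °C)/0.6748 = 359 W

Q = 359 W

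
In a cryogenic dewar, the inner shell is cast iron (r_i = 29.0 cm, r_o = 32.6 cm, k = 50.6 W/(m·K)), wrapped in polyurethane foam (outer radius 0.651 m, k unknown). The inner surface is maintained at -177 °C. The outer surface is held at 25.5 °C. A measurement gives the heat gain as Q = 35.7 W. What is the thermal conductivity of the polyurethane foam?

k = 0.0215 W/m·K

ΣR = ΔT/Q = |-177 − 25.5|/35.7 = 5.672 K/W
Known resistances:
  R_cast iron = (1/0.290 − 1/0.326)/(4πk) = 0.3808/(4π·50.6) = 5.989×10^-4 K/W
R_polyurethane foam = ΣR − ΣR_known = 5.672 − 5.989×10^-4 = 5.671 K/W
(1/r₁−1/r₂)/(4πk) = 5.671 ⇒ k = 1.531/(4π·5.671) = 0.0215 W/m·K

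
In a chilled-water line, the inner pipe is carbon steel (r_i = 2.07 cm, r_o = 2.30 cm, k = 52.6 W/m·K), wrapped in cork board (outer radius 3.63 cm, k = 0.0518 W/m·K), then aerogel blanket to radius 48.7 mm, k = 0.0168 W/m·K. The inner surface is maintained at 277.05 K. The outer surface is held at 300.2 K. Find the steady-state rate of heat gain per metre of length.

Q' = 5.53 W/m

Series thermal resistances, inner to outer:
  R'_carbon steel = ln(0.0230/0.0207)/(2πk) = 0.1054/(2π·52.6) = 3.188×10^-4 m·K/W
  R'_cork board = ln(0.0363/0.0230)/(2πk) = 0.4563/(2π·0.0518) = 1.402 m·K/W
  R'_aerogel blanket = ln(0.0487/0.0363)/(2πk) = 0.2939/(2π·0.0168) = 2.784 m·K/W
ΣR = 3.188×10^-4 + 1.402 + 2.784 = 4.186 m·K/W
Q' = ΔT/ΣR = (277.05 K − 300.2 K)/4.186 = -5.53 W/m
(Negative Q' ⇒ heat flows inward; heat gain = 5.53 W/m.)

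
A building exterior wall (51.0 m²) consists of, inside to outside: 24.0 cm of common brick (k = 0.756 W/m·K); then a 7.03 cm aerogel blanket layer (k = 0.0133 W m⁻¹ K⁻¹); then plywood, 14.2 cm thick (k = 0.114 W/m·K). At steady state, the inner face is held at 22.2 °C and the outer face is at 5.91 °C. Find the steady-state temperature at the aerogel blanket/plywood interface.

Treat each layer as a resistance in series:
  R_common brick = L/(kA) = 0.240/(0.756·51.0) = 0.006225 K/W
  R_aerogel blanket = L/(kA) = 0.0703/(0.0133·51.0) = 0.1036 K/W
  R_plywood = L/(kA) = 0.142/(0.114·51.0) = 0.02442 K/W
ΣR = 0.006225 + 0.1036 + 0.02442 = 0.1342 K/W
Q = ΔT/ΣR = (22.2 °C − 5.91 °C)/0.1342 = 121.4 W
From the inner boundary to the aerogel blanket/plywood interface, ΣR_partial = 0.1098 K/W.
T_interface = T_in − Q·ΣR_partial = 22.2 °C − (121.4)(0.1098) = 8.87 °C

T = 8.87 °C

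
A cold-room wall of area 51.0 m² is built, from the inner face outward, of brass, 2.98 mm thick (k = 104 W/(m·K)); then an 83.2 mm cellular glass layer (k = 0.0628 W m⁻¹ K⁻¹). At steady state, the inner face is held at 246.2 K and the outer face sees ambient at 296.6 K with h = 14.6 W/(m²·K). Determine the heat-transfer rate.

Q = 1840 W

Resistance network (inner→outer):
  R_brass = L/(kA) = 0.00298/(104·51.0) = 5.618×10^-7 K/W
  R_cellular glass = L/(kA) = 0.0832/(0.0628·51.0) = 0.02598 K/W
  R_conv,out = 1/(hA) = 1/(14.6·51.0) = 0.001343 K/W
ΣR = 5.618×10^-7 + 0.02598 + 0.001343 = 0.02732 K/W
Q = ΔT/ΣR = (246.2 K − 296.6 K)/0.02732 = -1840 W
(Negative Q ⇒ heat flows inward; heat gain = 1840 W.)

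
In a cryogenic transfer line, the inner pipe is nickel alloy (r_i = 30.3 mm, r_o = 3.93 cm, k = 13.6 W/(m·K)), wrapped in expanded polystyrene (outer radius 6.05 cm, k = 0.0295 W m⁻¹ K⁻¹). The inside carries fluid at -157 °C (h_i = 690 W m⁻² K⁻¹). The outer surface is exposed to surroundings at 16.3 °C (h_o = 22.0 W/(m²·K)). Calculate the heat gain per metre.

Resistance network (inner→outer):
  R'_conv,in = 1/(2πr h) = 1/(2π·0.0303·690) = 0.007613 m·K/W
  R'_nickel alloy = ln(0.0393/0.0303)/(2πk) = 0.2601/(2π·13.6) = 0.003044 m·K/W
  R'_expanded polystyrene = ln(0.0605/0.0393)/(2πk) = 0.4314/(2π·0.0295) = 2.328 m·K/W
  R'_conv,out = 1/(2πr h) = 1/(2π·0.0605·22.0) = 0.1196 m·K/W
ΣR = 0.007613 + 0.003044 + 2.328 + 0.1196 = 2.458 m·K/W
Q' = ΔT/ΣR = (-157 °C − 16.3 °C)/2.458 = -70.5 W/m
(Negative Q' ⇒ heat flows inward; heat gain = 70.5 W/m.)

Q' = 70.5 W/m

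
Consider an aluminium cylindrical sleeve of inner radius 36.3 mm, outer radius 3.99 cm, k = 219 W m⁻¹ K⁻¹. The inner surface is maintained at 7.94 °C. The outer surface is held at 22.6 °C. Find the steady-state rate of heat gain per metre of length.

Q' = 2πk·ΔT/ln(r₂/r₁) = 2π × 219 × 14.66 / ln(0.0399/0.0363) = 2.13×10^5 W/m

Q' = 2.13×10^5 W/m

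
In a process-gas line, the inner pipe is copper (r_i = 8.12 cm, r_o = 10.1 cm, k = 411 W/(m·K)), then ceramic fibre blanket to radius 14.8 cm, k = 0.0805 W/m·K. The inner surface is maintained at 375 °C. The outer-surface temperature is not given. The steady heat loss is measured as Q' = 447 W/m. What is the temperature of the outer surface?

Sum the resistances:
  R'_copper = ln(0.101/0.0812)/(2πk) = 0.2182/(2π·411) = 8.450×10^-5 m·K/W
  R'_ceramic fibre blanket = ln(0.148/0.101)/(2πk) = 0.3821/(2π·0.0805) = 0.7554 m·K/W
ΣR = 0.7555 m·K/W
ΔT = Q'·ΣR = 447 × 0.7555 = 337.7 K
Heat flows outward, so T_out = T_in − ΔT = 375 − 337.7 = 37.3 °C

T_out = 37.3 °C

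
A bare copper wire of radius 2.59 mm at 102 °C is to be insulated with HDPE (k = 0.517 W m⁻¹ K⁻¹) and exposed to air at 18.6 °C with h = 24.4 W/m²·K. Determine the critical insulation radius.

For a cylinder, r_cr = k_ins/h = 0.517/24.4 = 0.0212 m = 2.12 cm

r_cr = 2.12 cm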